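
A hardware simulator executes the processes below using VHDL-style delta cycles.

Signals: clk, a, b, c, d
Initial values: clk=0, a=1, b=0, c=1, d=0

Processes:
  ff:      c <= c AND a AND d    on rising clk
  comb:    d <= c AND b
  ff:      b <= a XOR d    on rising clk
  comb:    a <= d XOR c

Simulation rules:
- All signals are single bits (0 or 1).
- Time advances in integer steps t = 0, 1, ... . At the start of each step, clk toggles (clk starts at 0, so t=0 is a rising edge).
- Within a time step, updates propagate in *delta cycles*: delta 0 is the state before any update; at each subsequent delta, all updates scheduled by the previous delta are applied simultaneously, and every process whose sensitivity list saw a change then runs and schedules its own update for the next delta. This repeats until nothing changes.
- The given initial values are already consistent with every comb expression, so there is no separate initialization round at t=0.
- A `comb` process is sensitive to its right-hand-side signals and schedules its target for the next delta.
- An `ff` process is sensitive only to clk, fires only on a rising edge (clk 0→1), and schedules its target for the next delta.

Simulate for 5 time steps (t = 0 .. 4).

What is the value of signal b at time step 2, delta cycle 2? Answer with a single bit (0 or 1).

t=0 Δ0: clk=0 d=0 b=0 a=1 c=1
  Δ1: clk:0→1
  Δ2: b:0→1, c:1→0
  Δ3: a:1→0
  (3Δ to stable)
t=1 Δ0: clk=1 d=0 b=1 a=0 c=0
  Δ1: clk:1→0
  (1Δ to stable)
t=2 Δ0: clk=0 d=0 b=1 a=0 c=0
  Δ1: clk:0→1
  Δ2: b:1→0
  (2Δ to stable)
t=3 Δ0: clk=1 d=0 b=0 a=0 c=0
  Δ1: clk:1→0
  (1Δ to stable)
t=4 Δ0: clk=0 d=0 b=0 a=0 c=0
  Δ1: clk:0→1
  (1Δ to stable)

0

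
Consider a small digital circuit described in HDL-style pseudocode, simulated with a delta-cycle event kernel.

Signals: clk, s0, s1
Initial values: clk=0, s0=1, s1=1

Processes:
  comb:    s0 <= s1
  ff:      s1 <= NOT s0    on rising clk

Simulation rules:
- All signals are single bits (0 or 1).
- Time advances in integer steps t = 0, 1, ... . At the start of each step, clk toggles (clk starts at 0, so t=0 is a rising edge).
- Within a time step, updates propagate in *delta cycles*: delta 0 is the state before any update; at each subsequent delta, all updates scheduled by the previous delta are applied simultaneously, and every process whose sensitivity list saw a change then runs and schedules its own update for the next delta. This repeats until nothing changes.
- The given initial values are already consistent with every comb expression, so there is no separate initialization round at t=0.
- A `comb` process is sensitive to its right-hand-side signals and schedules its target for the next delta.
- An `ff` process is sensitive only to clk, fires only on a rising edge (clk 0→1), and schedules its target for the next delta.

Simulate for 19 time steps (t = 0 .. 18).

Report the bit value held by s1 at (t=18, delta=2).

1

[bits: s0,clk,s1]
t=0: Δ0=101 Δ1=111 Δ2=110 Δ3=010 | 3Δ
t=1: Δ0=010 Δ1=000 | 1Δ
t=2: Δ0=000 Δ1=010 Δ2=011 Δ3=111 | 3Δ
t=3: Δ0=111 Δ1=101 | 1Δ
t=4: Δ0=101 Δ1=111 Δ2=110 Δ3=010 | 3Δ
t=5: Δ0=010 Δ1=000 | 1Δ
t=6: Δ0=000 Δ1=010 Δ2=011 Δ3=111 | 3Δ
t=7: Δ0=111 Δ1=101 | 1Δ
t=8: Δ0=101 Δ1=111 Δ2=110 Δ3=010 | 3Δ
t=9: Δ0=010 Δ1=000 | 1Δ
t=10: Δ0=000 Δ1=010 Δ2=011 Δ3=111 | 3Δ
t=11: Δ0=111 Δ1=101 | 1Δ
t=12: Δ0=101 Δ1=111 Δ2=110 Δ3=010 | 3Δ
t=13: Δ0=010 Δ1=000 | 1Δ
t=14: Δ0=000 Δ1=010 Δ2=011 Δ3=111 | 3Δ
t=15: Δ0=111 Δ1=101 | 1Δ
t=16: Δ0=101 Δ1=111 Δ2=110 Δ3=010 | 3Δ
t=17: Δ0=010 Δ1=000 | 1Δ
t=18: Δ0=000 Δ1=010 Δ2=011 Δ3=111 | 3Δ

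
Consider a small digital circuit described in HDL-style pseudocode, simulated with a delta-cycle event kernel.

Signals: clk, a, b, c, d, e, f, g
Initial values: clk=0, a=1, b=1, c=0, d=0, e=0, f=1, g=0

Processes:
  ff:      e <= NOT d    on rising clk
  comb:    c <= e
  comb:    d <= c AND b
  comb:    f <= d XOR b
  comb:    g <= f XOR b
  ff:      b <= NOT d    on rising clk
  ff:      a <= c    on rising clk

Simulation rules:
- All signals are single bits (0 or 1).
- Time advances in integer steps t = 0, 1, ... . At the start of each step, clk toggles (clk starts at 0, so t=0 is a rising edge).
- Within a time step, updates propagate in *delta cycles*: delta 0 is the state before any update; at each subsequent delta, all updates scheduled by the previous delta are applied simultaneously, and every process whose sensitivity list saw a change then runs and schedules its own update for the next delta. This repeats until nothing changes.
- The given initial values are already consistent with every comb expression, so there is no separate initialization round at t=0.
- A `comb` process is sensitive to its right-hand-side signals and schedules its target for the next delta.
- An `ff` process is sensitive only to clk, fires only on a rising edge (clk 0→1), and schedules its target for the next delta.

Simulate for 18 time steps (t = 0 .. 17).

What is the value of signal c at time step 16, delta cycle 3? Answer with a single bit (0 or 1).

[bits: f,a,g,b,d,e,clk,c]
t=0: Δ0=11010000 Δ1=11010010 Δ2=10010110 Δ3=10010111 Δ4=10011111 Δ5=00011111 Δ6=00111111 | 6Δ
t=1: Δ0=00111111 Δ1=00111101 | 1Δ
t=2: Δ0=00111101 Δ1=00111111 Δ2=01101011 Δ3=11000010 Δ4=01100010 Δ5=01000010 | 5Δ
t=3: Δ0=01000010 Δ1=01000000 | 1Δ
t=4: Δ0=01000000 Δ1=01000010 Δ2=00010110 Δ3=10110111 Δ4=10011111 Δ5=00011111 Δ6=00111111 | 6Δ
t=5: Δ0=00111111 Δ1=00111101 | 1Δ
t=6: Δ0=00111101 Δ1=00111111 Δ2=01101011 Δ3=11000010 Δ4=01100010 Δ5=01000010 | 5Δ
t=7: Δ0=01000010 Δ1=01000000 | 1Δ
t=8: Δ0=01000000 Δ1=01000010 Δ2=00010110 Δ3=10110111 Δ4=10011111 Δ5=00011111 Δ6=00111111 | 6Δ
t=9: Δ0=00111111 Δ1=00111101 | 1Δ
t=10: Δ0=00111101 Δ1=00111111 Δ2=01101011 Δ3=11000010 Δ4=01100010 Δ5=01000010 | 5Δ
t=11: Δ0=01000010 Δ1=01000000 | 1Δ
t=12: Δ0=01000000 Δ1=01000010 Δ2=00010110 Δ3=10110111 Δ4=10011111 Δ5=00011111 Δ6=00111111 | 6Δ
t=13: Δ0=00111111 Δ1=00111101 | 1Δ
t=14: Δ0=00111101 Δ1=00111111 Δ2=01101011 Δ3=11000010 Δ4=01100010 Δ5=01000010 | 5Δ
t=15: Δ0=01000010 Δ1=01000000 | 1Δ
t=16: Δ0=01000000 Δ1=01000010 Δ2=00010110 Δ3=10110111 Δ4=10011111 Δ5=00011111 Δ6=00111111 | 6Δ
t=17: Δ0=00111111 Δ1=00111101 | 1Δ

1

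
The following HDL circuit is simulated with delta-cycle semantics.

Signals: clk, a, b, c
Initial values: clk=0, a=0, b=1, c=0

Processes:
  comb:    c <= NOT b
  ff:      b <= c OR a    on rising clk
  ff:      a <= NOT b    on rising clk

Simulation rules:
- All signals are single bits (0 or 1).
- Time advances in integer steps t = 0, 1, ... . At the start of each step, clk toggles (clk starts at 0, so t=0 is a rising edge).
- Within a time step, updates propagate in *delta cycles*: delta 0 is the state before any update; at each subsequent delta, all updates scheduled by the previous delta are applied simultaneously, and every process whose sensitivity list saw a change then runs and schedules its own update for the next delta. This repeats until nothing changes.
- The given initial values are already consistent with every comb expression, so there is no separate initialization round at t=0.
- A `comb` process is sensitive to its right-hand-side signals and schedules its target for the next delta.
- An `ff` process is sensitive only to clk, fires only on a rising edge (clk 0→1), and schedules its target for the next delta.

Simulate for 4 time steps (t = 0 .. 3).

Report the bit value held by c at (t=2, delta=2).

1

t=0 Δ0: clk=0 c=0 a=0 b=1
  Δ1: clk:0→1
  Δ2: b:1→0
  Δ3: c:0→1
  (3Δ to stable)
t=1 Δ0: clk=1 c=1 a=0 b=0
  Δ1: clk:1→0
  (1Δ to stable)
t=2 Δ0: clk=0 c=1 a=0 b=0
  Δ1: clk:0→1
  Δ2: a:0→1, b:0→1
  Δ3: c:1→0
  (3Δ to stable)
t=3 Δ0: clk=1 c=0 a=1 b=1
  Δ1: clk:1→0
  (1Δ to stable)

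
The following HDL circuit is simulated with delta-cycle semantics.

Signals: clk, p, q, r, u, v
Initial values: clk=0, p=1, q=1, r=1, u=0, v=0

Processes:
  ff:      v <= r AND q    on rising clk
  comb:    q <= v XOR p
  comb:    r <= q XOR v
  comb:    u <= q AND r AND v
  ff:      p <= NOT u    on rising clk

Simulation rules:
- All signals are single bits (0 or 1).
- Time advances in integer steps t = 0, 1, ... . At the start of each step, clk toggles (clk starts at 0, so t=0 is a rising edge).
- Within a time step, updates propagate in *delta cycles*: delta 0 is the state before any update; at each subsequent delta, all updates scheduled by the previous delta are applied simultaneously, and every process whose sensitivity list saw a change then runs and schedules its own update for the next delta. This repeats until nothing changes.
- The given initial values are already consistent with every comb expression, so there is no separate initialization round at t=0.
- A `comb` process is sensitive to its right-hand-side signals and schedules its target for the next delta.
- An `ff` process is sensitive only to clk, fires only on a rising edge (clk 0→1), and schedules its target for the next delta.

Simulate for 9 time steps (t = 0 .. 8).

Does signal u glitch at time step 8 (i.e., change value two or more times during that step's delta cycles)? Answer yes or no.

t=0 Δ0: v=0 q=1 r=1 u=0 p=1 clk=0
  Δ1: clk:0→1
  Δ2: v:0→1
  Δ3: q:1→0, r:1→0, u:0→1
  Δ4: r:0→1, u:1→0
  (4Δ to stable)
t=1 Δ0: v=1 q=0 r=1 u=0 p=1 clk=1
  Δ1: clk:1→0
  (1Δ to stable)
t=2 Δ0: v=1 q=0 r=1 u=0 p=1 clk=0
  Δ1: clk:0→1
  Δ2: v:1→0
  Δ3: q:0→1, r:1→0
  Δ4: r:0→1
  (4Δ to stable)
t=3 Δ0: v=0 q=1 r=1 u=0 p=1 clk=1
  Δ1: clk:1→0
  (1Δ to stable)
t=4 Δ0: v=0 q=1 r=1 u=0 p=1 clk=0
  Δ1: clk:0→1
  Δ2: v:0→1
  Δ3: q:1→0, r:1→0, u:0→1
  Δ4: r:0→1, u:1→0
  (4Δ to stable)
t=5 Δ0: v=1 q=0 r=1 u=0 p=1 clk=1
  Δ1: clk:1→0
  (1Δ to stable)
t=6 Δ0: v=1 q=0 r=1 u=0 p=1 clk=0
  Δ1: clk:0→1
  Δ2: v:1→0
  Δ3: q:0→1, r:1→0
  Δ4: r:0→1
  (4Δ to stable)
t=7 Δ0: v=0 q=1 r=1 u=0 p=1 clk=1
  Δ1: clk:1→0
  (1Δ to stable)
t=8 Δ0: v=0 q=1 r=1 u=0 p=1 clk=0
  Δ1: clk:0→1
  Δ2: v:0→1
  Δ3: q:1→0, r:1→0, u:0→1
  Δ4: r:0→1, u:1→0
  (4Δ to stable)

yes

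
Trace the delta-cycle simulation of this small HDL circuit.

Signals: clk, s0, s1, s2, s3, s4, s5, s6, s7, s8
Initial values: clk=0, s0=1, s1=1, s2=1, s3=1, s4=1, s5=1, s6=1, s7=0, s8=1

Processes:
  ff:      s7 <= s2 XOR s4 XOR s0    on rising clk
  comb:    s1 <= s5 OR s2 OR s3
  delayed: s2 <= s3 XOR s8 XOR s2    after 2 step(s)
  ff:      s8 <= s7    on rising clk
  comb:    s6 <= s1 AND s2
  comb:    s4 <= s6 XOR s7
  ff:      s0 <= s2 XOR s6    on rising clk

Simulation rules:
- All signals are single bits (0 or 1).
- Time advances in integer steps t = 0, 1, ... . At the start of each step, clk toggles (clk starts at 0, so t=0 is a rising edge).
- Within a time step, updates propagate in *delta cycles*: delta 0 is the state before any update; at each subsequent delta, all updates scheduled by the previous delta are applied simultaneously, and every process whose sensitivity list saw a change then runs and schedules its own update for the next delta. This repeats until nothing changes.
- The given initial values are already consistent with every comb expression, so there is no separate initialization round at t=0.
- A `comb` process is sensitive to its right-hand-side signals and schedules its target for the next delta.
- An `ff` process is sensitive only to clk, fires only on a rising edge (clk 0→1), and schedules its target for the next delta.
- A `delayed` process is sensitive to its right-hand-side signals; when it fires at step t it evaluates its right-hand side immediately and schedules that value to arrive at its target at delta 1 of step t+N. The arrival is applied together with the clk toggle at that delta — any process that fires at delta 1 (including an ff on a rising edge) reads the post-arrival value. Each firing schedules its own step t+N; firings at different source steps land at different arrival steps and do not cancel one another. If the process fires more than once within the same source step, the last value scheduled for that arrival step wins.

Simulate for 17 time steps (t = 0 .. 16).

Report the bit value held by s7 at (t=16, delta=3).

1

[bits: clk,s4,s3,s1,s0,s5,s7,s2,s6,s8]
t=0: Δ0=0111110111 Δ1=1111110111 Δ2=1111011110 Δ3=1011011110 | 3Δ
t=1: Δ0=1011011110 Δ1=0011011110 | 1Δ
t=2: Δ0=0011011110 Δ1=1011011010 Δ2=1011110001 | 2Δ
t=3: Δ0=1011110001 Δ1=0011110001 | 1Δ
t=4: Δ0=0011110001 Δ1=1011110001 Δ2=1011011000 Δ3=1111011000 | 3Δ
t=5: Δ0=1111011000 Δ1=0111011000 | 1Δ
t=6: Δ0=0111011000 Δ1=1111011100 Δ2=1111110111 | 2Δ
t=7: Δ0=1111110111 Δ1=0111110111 | 1Δ
t=8: Δ0=0111110111 Δ1=1111110111 Δ2=1111011110 Δ3=1011011110 | 3Δ
t=9: Δ0=1011011110 Δ1=0011011110 | 1Δ
t=10: Δ0=0011011110 Δ1=1011011010 Δ2=1011110001 | 2Δ
t=11: Δ0=1011110001 Δ1=0011110001 | 1Δ
t=12: Δ0=0011110001 Δ1=1011110001 Δ2=1011011000 Δ3=1111011000 | 3Δ
t=13: Δ0=1111011000 Δ1=0111011000 | 1Δ
t=14: Δ0=0111011000 Δ1=1111011100 Δ2=1111110111 | 2Δ
t=15: Δ0=1111110111 Δ1=0111110111 | 1Δ
t=16: Δ0=0111110111 Δ1=1111110111 Δ2=1111011110 Δ3=1011011110 | 3Δ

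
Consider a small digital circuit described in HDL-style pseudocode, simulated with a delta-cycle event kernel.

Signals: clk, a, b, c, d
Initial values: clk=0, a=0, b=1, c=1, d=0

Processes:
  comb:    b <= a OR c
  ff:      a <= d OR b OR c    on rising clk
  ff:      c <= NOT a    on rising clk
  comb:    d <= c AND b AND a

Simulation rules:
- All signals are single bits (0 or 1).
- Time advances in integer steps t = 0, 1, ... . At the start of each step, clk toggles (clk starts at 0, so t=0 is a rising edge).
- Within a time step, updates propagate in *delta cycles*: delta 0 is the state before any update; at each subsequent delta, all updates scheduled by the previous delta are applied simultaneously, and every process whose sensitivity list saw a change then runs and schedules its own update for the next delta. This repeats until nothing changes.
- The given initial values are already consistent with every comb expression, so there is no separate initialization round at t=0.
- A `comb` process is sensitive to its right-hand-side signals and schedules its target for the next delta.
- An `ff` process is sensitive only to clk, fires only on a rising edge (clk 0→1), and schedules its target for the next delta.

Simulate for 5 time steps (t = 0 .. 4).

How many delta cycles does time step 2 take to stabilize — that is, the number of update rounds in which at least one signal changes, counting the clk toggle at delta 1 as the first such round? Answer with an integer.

[bits: b,d,c,clk,a]
t=0: Δ0=10100 Δ1=10110 Δ2=10111 Δ3=11111 | 3Δ
t=1: Δ0=11111 Δ1=11101 | 1Δ
t=2: Δ0=11101 Δ1=11111 Δ2=11011 Δ3=10011 | 3Δ
t=3: Δ0=10011 Δ1=10001 | 1Δ
t=4: Δ0=10001 Δ1=10011 | 1Δ

3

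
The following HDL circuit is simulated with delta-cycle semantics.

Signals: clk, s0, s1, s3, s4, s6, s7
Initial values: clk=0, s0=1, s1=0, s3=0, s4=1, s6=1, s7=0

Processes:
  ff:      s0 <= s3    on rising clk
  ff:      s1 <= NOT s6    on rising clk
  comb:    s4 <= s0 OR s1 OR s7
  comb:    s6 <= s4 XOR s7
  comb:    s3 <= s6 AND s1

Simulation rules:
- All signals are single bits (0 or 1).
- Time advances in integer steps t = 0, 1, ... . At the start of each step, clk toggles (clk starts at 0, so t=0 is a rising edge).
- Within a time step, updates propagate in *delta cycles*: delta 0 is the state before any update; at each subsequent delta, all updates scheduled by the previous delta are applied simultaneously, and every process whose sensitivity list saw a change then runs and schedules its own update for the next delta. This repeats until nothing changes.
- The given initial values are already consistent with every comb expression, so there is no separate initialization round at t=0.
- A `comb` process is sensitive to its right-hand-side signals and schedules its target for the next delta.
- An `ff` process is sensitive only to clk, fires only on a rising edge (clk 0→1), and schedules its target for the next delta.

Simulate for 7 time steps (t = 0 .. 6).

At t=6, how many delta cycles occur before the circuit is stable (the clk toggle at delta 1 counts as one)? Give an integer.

4

[bits: s1,s0,s4,s3,clk,s6,s7]
t=0: Δ0=0110010 Δ1=0110110 Δ2=0010110 Δ3=0000110 Δ4=0000100 | 4Δ
t=1: Δ0=0000100 Δ1=0000000 | 1Δ
t=2: Δ0=0000000 Δ1=0000100 Δ2=1000100 Δ3=1010100 Δ4=1010110 Δ5=1011110 | 5Δ
t=3: Δ0=1011110 Δ1=1011010 | 1Δ
t=4: Δ0=1011010 Δ1=1011110 Δ2=0111110 Δ3=0110110 | 3Δ
t=5: Δ0=0110110 Δ1=0110010 | 1Δ
t=6: Δ0=0110010 Δ1=0110110 Δ2=0010110 Δ3=0000110 Δ4=0000100 | 4Δ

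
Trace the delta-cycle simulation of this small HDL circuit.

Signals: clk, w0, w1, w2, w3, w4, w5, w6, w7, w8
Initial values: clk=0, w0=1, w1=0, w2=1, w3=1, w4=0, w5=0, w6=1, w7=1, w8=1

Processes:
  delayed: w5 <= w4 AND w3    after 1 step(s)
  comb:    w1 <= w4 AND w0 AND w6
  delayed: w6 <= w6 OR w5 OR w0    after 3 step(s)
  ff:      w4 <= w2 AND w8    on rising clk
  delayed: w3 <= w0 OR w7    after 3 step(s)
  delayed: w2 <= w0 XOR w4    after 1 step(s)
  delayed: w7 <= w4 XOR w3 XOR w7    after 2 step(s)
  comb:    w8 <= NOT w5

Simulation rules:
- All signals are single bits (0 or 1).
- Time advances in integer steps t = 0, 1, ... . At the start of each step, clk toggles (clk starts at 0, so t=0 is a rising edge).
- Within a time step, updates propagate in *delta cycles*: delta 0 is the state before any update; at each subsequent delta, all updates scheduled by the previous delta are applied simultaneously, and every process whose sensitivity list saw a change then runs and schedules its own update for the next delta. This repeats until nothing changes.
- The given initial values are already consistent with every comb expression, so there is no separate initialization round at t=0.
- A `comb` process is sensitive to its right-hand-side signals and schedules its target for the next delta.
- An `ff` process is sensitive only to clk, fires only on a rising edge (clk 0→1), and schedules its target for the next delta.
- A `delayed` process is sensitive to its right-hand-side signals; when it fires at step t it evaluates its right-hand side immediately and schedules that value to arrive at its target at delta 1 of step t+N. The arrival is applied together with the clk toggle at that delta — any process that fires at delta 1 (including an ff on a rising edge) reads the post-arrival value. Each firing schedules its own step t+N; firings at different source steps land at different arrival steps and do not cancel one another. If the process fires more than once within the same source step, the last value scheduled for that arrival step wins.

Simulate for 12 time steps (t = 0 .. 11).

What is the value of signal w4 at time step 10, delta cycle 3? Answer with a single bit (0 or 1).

[bits: w2,w8,w4,w3,w6,w1,w0,clk,w5,w7]
t=0: Δ0=1101101001 Δ1=1101101101 Δ2=1111101101 Δ3=1111111101 | 3Δ
t=1: Δ0=1111111101 Δ1=0111111011 Δ2=0011111011 | 2Δ
t=2: Δ0=0011111011 Δ1=0011111111 Δ2=0001111111 Δ3=0001101111 | 3Δ
t=3: Δ0=0001101111 Δ1=1001101001 Δ2=1101101001 | 2Δ
t=4: Δ0=1101101001 Δ1=1101101100 Δ2=1111101100 Δ3=1111111100 | 3Δ
t=5: Δ0=1111111100 Δ1=0111111010 Δ2=0011111010 | 2Δ
t=6: Δ0=0011111010 Δ1=0011111110 Δ2=0001111110 Δ3=0001101110 | 3Δ
t=7: Δ0=0001101110 Δ1=1001101000 Δ2=1101101000 | 2Δ
t=8: Δ0=1101101000 Δ1=1101101101 Δ2=1111101101 Δ3=1111111101 | 3Δ
t=9: Δ0=1111111101 Δ1=0111111011 Δ2=0011111011 | 2Δ
t=10: Δ0=0011111011 Δ1=0011111111 Δ2=0001111111 Δ3=0001101111 | 3Δ
t=11: Δ0=0001101111 Δ1=1001101001 Δ2=1101101001 | 2Δ

0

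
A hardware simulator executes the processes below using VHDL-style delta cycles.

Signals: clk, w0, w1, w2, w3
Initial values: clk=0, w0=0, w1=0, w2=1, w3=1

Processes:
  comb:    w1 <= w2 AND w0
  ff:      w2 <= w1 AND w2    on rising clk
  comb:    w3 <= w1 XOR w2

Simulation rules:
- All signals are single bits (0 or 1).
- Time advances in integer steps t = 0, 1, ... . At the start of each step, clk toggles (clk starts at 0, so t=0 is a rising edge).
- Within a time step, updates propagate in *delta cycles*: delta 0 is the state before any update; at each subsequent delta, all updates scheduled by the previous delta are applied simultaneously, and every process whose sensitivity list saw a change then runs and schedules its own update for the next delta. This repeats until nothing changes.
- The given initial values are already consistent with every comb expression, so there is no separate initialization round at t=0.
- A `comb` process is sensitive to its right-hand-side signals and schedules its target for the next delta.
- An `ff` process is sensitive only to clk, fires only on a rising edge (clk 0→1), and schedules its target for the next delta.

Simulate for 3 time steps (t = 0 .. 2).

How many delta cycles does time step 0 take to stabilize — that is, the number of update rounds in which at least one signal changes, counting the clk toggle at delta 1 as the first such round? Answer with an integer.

[bits: w2,w1,w0,clk,w3]
t=0: Δ0=10001 Δ1=10011 Δ2=00011 Δ3=00010 | 3Δ
t=1: Δ0=00010 Δ1=00000 | 1Δ
t=2: Δ0=00000 Δ1=00010 | 1Δ

3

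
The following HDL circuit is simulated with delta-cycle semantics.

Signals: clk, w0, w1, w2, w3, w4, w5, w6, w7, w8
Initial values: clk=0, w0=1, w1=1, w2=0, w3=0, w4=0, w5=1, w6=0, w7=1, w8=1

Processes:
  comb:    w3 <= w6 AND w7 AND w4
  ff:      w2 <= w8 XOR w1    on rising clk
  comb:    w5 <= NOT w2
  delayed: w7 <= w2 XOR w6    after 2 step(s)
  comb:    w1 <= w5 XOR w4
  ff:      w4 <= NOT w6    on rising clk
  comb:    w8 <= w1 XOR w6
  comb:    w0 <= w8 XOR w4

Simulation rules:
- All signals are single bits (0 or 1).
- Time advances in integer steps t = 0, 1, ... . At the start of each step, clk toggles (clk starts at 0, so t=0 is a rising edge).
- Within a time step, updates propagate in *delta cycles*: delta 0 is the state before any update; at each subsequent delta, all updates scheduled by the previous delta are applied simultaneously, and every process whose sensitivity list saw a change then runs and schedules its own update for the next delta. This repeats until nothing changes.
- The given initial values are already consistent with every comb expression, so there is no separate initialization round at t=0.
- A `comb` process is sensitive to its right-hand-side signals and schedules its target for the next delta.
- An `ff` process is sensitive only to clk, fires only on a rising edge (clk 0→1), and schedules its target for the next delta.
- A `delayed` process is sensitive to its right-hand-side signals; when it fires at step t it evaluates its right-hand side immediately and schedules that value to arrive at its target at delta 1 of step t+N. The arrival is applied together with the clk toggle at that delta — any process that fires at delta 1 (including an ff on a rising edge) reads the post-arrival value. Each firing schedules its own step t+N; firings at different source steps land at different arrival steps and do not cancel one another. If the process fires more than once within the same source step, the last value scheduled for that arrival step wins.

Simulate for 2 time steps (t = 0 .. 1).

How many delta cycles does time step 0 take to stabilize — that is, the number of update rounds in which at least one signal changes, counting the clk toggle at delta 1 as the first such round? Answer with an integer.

t=0 Δ0: w3=0 w0=1 w6=0 w5=1 w2=0 w1=1 w7=1 w4=0 w8=1 clk=0
  Δ1: clk:0→1
  Δ2: w4:0→1
  Δ3: w0:1→0, w1:1→0
  Δ4: w8:1→0
  Δ5: w0:0→1
  (5Δ to stable)
t=1 Δ0: w3=0 w0=1 w6=0 w5=1 w2=0 w1=0 w7=1 w4=1 w8=0 clk=1
  Δ1: clk:1→0
  (1Δ to stable)

5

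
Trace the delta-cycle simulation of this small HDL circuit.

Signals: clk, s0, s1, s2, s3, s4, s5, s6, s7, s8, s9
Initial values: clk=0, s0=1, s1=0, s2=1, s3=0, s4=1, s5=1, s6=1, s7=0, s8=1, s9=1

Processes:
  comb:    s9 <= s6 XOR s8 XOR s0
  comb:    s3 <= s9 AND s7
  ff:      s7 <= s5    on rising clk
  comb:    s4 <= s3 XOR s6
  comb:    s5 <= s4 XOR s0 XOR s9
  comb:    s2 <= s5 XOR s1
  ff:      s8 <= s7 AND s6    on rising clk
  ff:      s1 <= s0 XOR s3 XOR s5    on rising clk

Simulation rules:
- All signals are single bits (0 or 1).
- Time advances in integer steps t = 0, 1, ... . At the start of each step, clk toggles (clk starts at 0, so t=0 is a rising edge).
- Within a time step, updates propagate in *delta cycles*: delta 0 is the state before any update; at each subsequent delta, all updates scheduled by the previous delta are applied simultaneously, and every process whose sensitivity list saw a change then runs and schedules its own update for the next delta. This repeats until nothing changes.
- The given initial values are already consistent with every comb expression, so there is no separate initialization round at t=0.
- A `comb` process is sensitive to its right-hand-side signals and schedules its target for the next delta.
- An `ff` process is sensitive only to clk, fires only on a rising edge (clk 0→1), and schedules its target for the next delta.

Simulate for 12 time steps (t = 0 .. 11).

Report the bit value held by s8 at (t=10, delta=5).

[bits: s3,s6,s9,s7,clk,s1,s2,s5,s8,s0,s4]
t=0: Δ0=01100011111 Δ1=01101011111 Δ2=01111011011 Δ3=11011011011 Δ4=01011010010 Δ5=01011001011 Δ6=01011010011 Δ7=01011000011 | 7Δ
t=1: Δ0=01011000011 Δ1=01010000011 | 1Δ
t=2: Δ0=01010000011 Δ1=01011000011 Δ2=01001100111 Δ3=01101110111 Δ4=01101111111 Δ5=01101101111 | 5Δ
t=3: Δ0=01101101111 Δ1=01100101111 | 1Δ
t=4: Δ0=01100101111 Δ1=01101101111 Δ2=01111001011 Δ3=11011011011 Δ4=01011010010 Δ5=01011001011 Δ6=01011010011 Δ7=01011000011 | 7Δ
t=5: Δ0=01011000011 Δ1=01010000011 | 1Δ
t=6: Δ0=01010000011 Δ1=01011000011 Δ2=01001100111 Δ3=01101110111 Δ4=01101111111 Δ5=01101101111 | 5Δ
t=7: Δ0=01101101111 Δ1=01100101111 | 1Δ
t=8: Δ0=01100101111 Δ1=01101101111 Δ2=01111001011 Δ3=11011011011 Δ4=01011010010 Δ5=01011001011 Δ6=01011010011 Δ7=01011000011 | 7Δ
t=9: Δ0=01011000011 Δ1=01010000011 | 1Δ
t=10: Δ0=01010000011 Δ1=01011000011 Δ2=01001100111 Δ3=01101110111 Δ4=01101111111 Δ5=01101101111 | 5Δ
t=11: Δ0=01101101111 Δ1=01100101111 | 1Δ

1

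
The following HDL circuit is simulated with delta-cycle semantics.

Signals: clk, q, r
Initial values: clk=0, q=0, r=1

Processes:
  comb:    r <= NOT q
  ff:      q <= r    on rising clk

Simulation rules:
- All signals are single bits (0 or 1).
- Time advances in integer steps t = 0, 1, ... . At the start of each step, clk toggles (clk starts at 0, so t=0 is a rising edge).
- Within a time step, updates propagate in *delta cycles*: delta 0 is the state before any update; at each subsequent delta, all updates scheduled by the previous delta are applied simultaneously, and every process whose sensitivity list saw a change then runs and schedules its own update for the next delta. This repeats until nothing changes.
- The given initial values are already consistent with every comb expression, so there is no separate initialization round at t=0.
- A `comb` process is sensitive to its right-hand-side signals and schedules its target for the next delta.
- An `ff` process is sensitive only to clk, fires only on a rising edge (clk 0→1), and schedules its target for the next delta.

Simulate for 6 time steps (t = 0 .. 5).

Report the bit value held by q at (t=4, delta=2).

1

t0.Δ0 clk=0 q=0 r=1
t0.Δ1 clk=1 q=0 r=1
t0.Δ2 clk=1 q=1 r=1
t0.Δ3 clk=1 q=1 r=0
t1.Δ0 clk=1 q=1 r=0
t1.Δ1 clk=0 q=1 r=0
t2.Δ0 clk=0 q=1 r=0
t2.Δ1 clk=1 q=1 r=0
t2.Δ2 clk=1 q=0 r=0
t2.Δ3 clk=1 q=0 r=1
t3.Δ0 clk=1 q=0 r=1
t3.Δ1 clk=0 q=0 r=1
t4.Δ0 clk=0 q=0 r=1
t4.Δ1 clk=1 q=0 r=1
t4.Δ2 clk=1 q=1 r=1
t4.Δ3 clk=1 q=1 r=0
t5.Δ0 clk=1 q=1 r=0
t5.Δ1 clk=0 q=1 r=0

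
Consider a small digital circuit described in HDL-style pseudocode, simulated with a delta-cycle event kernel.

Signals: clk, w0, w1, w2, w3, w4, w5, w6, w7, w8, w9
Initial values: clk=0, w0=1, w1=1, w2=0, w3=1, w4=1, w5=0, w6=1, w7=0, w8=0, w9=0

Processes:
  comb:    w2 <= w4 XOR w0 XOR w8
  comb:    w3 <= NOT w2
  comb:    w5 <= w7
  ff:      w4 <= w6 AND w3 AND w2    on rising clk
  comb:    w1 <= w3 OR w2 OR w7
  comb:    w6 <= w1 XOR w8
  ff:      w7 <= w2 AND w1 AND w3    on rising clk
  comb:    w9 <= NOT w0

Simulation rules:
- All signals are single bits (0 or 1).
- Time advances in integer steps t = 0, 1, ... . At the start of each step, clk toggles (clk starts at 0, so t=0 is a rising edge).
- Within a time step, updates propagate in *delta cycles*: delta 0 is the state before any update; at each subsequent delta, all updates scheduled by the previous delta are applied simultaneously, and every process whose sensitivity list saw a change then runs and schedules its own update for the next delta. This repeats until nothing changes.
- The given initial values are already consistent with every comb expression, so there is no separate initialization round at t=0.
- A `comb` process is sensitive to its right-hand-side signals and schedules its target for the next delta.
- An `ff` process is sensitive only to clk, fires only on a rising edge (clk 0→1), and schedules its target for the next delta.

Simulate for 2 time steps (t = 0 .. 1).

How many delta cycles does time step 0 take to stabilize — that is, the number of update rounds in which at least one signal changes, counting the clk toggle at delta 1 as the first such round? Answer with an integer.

t=0 Δ0: w6=1 w8=0 w1=1 w4=1 w7=0 clk=0 w9=0 w5=0 w0=1 w2=0 w3=1
  Δ1: clk:0→1
  Δ2: w4:1→0
  Δ3: w2:0→1
  Δ4: w3:1→0
  (4Δ to stable)
t=1 Δ0: w6=1 w8=0 w1=1 w4=0 w7=0 clk=1 w9=0 w5=0 w0=1 w2=1 w3=0
  Δ1: clk:1→0
  (1Δ to stable)

4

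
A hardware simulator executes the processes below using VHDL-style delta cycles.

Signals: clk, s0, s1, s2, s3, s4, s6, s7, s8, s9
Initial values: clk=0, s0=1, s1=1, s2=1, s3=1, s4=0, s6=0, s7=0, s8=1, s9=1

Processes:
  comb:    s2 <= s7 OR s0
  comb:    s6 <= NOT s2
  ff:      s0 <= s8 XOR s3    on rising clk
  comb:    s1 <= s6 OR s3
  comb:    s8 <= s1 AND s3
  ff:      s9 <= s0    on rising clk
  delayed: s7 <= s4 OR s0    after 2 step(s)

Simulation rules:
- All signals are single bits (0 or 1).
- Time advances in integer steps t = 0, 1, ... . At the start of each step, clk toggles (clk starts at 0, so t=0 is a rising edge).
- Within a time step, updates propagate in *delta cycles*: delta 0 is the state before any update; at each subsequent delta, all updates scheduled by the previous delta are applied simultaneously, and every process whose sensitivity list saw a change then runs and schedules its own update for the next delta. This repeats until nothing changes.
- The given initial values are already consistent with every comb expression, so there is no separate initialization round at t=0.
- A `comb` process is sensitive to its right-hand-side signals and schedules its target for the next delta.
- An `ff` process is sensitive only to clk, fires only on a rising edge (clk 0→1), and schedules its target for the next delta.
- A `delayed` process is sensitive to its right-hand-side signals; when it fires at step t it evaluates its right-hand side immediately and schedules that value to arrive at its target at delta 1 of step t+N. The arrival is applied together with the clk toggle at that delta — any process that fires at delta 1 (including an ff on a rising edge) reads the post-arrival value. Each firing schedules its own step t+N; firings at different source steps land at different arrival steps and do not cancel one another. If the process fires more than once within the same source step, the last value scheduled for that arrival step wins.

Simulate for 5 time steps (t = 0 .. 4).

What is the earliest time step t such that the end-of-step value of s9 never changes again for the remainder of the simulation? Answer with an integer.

2

t=0 Δ0: s0=1 clk=0 s8=1 s9=1 s6=0 s2=1 s3=1 s4=0 s7=0 s1=1
  Δ1: clk:0→1
  Δ2: s0:1→0
  Δ3: s2:1→0
  Δ4: s6:0→1
  (4Δ to stable)
t=1 Δ0: s0=0 clk=1 s8=1 s9=1 s6=1 s2=0 s3=1 s4=0 s7=0 s1=1
  Δ1: clk:1→0
  (1Δ to stable)
t=2 Δ0: s0=0 clk=0 s8=1 s9=1 s6=1 s2=0 s3=1 s4=0 s7=0 s1=1
  Δ1: clk:0→1
  Δ2: s9:1→0
  (2Δ to stable)
t=3 Δ0: s0=0 clk=1 s8=1 s9=0 s6=1 s2=0 s3=1 s4=0 s7=0 s1=1
  Δ1: clk:1→0
  (1Δ to stable)
t=4 Δ0: s0=0 clk=0 s8=1 s9=0 s6=1 s2=0 s3=1 s4=0 s7=0 s1=1
  Δ1: clk:0→1
  (1Δ to stable)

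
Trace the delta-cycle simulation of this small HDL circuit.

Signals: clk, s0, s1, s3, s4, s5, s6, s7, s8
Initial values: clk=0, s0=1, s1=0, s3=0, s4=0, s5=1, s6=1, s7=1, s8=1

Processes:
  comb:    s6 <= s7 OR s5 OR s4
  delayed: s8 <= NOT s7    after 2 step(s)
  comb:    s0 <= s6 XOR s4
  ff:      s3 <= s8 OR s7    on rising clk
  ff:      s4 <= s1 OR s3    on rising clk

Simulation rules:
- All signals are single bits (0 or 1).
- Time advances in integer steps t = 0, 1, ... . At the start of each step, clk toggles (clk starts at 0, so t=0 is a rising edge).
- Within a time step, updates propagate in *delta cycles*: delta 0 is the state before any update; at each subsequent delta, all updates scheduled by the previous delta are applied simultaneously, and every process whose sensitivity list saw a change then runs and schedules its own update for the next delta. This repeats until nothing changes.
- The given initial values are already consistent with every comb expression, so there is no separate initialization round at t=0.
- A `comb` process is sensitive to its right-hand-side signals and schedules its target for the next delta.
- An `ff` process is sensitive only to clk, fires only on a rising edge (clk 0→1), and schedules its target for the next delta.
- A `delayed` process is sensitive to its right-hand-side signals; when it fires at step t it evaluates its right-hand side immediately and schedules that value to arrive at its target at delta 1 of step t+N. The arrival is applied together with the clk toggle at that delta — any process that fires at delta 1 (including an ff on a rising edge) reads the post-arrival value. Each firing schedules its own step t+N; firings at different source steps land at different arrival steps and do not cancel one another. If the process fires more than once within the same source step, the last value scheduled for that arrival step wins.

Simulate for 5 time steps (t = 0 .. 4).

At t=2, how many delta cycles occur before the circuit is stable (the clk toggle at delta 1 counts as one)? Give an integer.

t=0 Δ0: s0=1 s6=1 s7=1 s3=0 s4=0 clk=0 s1=0 s8=1 s5=1
  Δ1: clk:0→1
  Δ2: s3:0→1
  (2Δ to stable)
t=1 Δ0: s0=1 s6=1 s7=1 s3=1 s4=0 clk=1 s1=0 s8=1 s5=1
  Δ1: clk:1→0
  (1Δ to stable)
t=2 Δ0: s0=1 s6=1 s7=1 s3=1 s4=0 clk=0 s1=0 s8=1 s5=1
  Δ1: clk:0→1
  Δ2: s4:0→1
  Δ3: s0:1→0
  (3Δ to stable)
t=3 Δ0: s0=0 s6=1 s7=1 s3=1 s4=1 clk=1 s1=0 s8=1 s5=1
  Δ1: clk:1→0
  (1Δ to stable)
t=4 Δ0: s0=0 s6=1 s7=1 s3=1 s4=1 clk=0 s1=0 s8=1 s5=1
  Δ1: clk:0→1
  (1Δ to stable)

3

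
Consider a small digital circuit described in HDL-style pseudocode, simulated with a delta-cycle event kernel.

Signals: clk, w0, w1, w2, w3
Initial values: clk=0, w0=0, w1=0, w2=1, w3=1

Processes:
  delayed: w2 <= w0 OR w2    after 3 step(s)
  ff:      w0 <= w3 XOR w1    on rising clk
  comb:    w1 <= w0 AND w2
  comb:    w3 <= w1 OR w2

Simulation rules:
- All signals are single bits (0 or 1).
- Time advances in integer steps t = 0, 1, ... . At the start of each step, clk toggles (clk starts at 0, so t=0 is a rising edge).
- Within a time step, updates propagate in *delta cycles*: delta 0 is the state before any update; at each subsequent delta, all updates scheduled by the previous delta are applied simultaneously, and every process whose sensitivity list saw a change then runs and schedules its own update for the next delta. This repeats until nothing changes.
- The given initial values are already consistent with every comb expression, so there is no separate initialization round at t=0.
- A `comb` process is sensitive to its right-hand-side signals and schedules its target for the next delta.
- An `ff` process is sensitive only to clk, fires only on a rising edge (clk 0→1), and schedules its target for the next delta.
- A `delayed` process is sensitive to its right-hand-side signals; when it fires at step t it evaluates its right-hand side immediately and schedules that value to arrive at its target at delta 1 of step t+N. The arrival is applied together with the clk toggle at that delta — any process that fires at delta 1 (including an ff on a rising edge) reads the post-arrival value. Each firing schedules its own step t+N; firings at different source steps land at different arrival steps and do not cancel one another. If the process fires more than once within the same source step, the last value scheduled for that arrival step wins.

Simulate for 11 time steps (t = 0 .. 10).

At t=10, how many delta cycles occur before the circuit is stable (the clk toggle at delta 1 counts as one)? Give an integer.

3

t=0 Δ0: w1=0 clk=0 w0=0 w2=1 w3=1
  Δ1: clk:0→1
  Δ2: w0:0→1
  Δ3: w1:0→1
  (3Δ to stable)
t=1 Δ0: w1=1 clk=1 w0=1 w2=1 w3=1
  Δ1: clk:1→0
  (1Δ to stable)
t=2 Δ0: w1=1 clk=0 w0=1 w2=1 w3=1
  Δ1: clk:0→1
  Δ2: w0:1→0
  Δ3: w1:1→0
  (3Δ to stable)
t=3 Δ0: w1=0 clk=1 w0=0 w2=1 w3=1
  Δ1: clk:1→0
  (1Δ to stable)
t=4 Δ0: w1=0 clk=0 w0=0 w2=1 w3=1
  Δ1: clk:0→1
  Δ2: w0:0→1
  Δ3: w1:0→1
  (3Δ to stable)
t=5 Δ0: w1=1 clk=1 w0=1 w2=1 w3=1
  Δ1: clk:1→0
  (1Δ to stable)
t=6 Δ0: w1=1 clk=0 w0=1 w2=1 w3=1
  Δ1: clk:0→1
  Δ2: w0:1→0
  Δ3: w1:1→0
  (3Δ to stable)
t=7 Δ0: w1=0 clk=1 w0=0 w2=1 w3=1
  Δ1: clk:1→0
  (1Δ to stable)
t=8 Δ0: w1=0 clk=0 w0=0 w2=1 w3=1
  Δ1: clk:0→1
  Δ2: w0:0→1
  Δ3: w1:0→1
  (3Δ to stable)
t=9 Δ0: w1=1 clk=1 w0=1 w2=1 w3=1
  Δ1: clk:1→0
  (1Δ to stable)
t=10 Δ0: w1=1 clk=0 w0=1 w2=1 w3=1
  Δ1: clk:0→1
  Δ2: w0:1→0
  Δ3: w1:1→0
  (3Δ to stable)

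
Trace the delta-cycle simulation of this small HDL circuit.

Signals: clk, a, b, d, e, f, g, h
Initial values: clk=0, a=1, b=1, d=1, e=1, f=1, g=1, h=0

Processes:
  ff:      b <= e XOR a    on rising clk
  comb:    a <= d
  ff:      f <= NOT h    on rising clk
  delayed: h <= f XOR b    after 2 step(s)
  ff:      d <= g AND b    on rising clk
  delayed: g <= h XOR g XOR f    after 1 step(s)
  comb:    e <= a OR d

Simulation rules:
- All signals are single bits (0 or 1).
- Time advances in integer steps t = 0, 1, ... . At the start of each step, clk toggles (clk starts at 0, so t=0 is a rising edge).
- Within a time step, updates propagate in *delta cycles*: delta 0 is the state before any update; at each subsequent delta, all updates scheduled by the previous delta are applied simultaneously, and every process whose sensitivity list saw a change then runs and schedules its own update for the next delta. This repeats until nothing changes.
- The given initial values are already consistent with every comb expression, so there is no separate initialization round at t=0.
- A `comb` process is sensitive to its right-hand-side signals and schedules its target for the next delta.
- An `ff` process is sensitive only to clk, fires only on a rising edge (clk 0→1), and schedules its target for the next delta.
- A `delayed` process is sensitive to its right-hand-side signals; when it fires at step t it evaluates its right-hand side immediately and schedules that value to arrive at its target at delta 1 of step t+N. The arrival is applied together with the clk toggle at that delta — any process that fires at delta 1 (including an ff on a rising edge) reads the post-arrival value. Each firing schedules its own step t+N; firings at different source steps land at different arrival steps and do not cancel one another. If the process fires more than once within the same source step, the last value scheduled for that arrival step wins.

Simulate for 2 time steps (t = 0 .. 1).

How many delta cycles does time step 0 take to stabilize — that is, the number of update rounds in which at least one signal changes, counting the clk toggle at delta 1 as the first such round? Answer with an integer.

t0.Δ0 e=1 b=1 f=1 h=0 g=1 a=1 d=1 clk=0
t0.Δ1 e=1 b=1 f=1 h=0 g=1 a=1 d=1 clk=1
t0.Δ2 e=1 b=0 f=1 h=0 g=1 a=1 d=1 clk=1
t1.Δ0 e=1 b=0 f=1 h=0 g=1 a=1 d=1 clk=1
t1.Δ1 e=1 b=0 f=1 h=0 g=1 a=1 d=1 clk=0

2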